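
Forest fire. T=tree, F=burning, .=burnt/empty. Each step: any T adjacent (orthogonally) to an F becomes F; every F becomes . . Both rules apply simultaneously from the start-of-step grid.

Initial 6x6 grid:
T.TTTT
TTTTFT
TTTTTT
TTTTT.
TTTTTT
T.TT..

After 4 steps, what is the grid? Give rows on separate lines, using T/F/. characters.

Step 1: 4 trees catch fire, 1 burn out
  T.TTFT
  TTTF.F
  TTTTFT
  TTTTT.
  TTTTTT
  T.TT..
Step 2: 6 trees catch fire, 4 burn out
  T.TF.F
  TTF...
  TTTF.F
  TTTTF.
  TTTTTT
  T.TT..
Step 3: 5 trees catch fire, 6 burn out
  T.F...
  TF....
  TTF...
  TTTF..
  TTTTFT
  T.TT..
Step 4: 5 trees catch fire, 5 burn out
  T.....
  F.....
  TF....
  TTF...
  TTTF.F
  T.TT..

T.....
F.....
TF....
TTF...
TTTF.F
T.TT..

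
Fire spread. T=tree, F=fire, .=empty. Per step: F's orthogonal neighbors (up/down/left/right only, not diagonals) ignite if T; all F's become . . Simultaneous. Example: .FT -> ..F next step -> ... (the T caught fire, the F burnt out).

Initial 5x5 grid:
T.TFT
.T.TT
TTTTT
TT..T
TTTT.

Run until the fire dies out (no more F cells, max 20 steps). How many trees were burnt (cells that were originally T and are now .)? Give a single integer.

Step 1: +3 fires, +1 burnt (F count now 3)
Step 2: +2 fires, +3 burnt (F count now 2)
Step 3: +2 fires, +2 burnt (F count now 2)
Step 4: +2 fires, +2 burnt (F count now 2)
Step 5: +3 fires, +2 burnt (F count now 3)
Step 6: +2 fires, +3 burnt (F count now 2)
Step 7: +2 fires, +2 burnt (F count now 2)
Step 8: +1 fires, +2 burnt (F count now 1)
Step 9: +0 fires, +1 burnt (F count now 0)
Fire out after step 9
Initially T: 18, now '.': 24
Total burnt (originally-T cells now '.'): 17

Answer: 17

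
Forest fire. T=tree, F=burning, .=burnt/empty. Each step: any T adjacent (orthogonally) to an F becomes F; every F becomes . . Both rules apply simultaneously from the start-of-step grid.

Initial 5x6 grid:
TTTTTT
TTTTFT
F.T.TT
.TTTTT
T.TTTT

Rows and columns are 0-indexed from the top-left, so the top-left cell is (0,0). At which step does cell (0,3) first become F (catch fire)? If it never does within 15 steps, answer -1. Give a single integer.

Step 1: cell (0,3)='T' (+5 fires, +2 burnt)
Step 2: cell (0,3)='F' (+7 fires, +5 burnt)
  -> target ignites at step 2
Step 3: cell (0,3)='.' (+6 fires, +7 burnt)
Step 4: cell (0,3)='.' (+3 fires, +6 burnt)
Step 5: cell (0,3)='.' (+2 fires, +3 burnt)
Step 6: cell (0,3)='.' (+0 fires, +2 burnt)
  fire out at step 6

2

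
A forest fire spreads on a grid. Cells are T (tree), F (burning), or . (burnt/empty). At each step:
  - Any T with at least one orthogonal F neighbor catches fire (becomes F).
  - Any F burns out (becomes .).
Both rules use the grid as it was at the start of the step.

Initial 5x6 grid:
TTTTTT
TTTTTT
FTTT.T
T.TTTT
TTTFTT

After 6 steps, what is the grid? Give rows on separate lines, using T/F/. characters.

Step 1: 6 trees catch fire, 2 burn out
  TTTTTT
  FTTTTT
  .FTT.T
  F.TFTT
  TTF.FT
Step 2: 9 trees catch fire, 6 burn out
  FTTTTT
  .FTTTT
  ..FF.T
  ..F.FT
  FF...F
Step 3: 4 trees catch fire, 9 burn out
  .FTTTT
  ..FFTT
  .....T
  .....F
  ......
Step 4: 4 trees catch fire, 4 burn out
  ..FFTT
  ....FT
  .....F
  ......
  ......
Step 5: 2 trees catch fire, 4 burn out
  ....FT
  .....F
  ......
  ......
  ......
Step 6: 1 trees catch fire, 2 burn out
  .....F
  ......
  ......
  ......
  ......

.....F
......
......
......
......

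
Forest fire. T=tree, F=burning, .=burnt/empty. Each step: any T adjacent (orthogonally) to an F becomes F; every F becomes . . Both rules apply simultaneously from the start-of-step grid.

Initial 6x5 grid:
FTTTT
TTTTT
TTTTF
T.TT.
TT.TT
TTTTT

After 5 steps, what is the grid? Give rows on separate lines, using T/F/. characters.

Step 1: 4 trees catch fire, 2 burn out
  .FTTT
  FTTTF
  TTTF.
  T.TT.
  TT.TT
  TTTTT
Step 2: 7 trees catch fire, 4 burn out
  ..FTF
  .FTF.
  FTF..
  T.TF.
  TT.TT
  TTTTT
Step 3: 6 trees catch fire, 7 burn out
  ...F.
  ..F..
  .F...
  F.F..
  TT.FT
  TTTTT
Step 4: 3 trees catch fire, 6 burn out
  .....
  .....
  .....
  .....
  FT..F
  TTTFT
Step 5: 4 trees catch fire, 3 burn out
  .....
  .....
  .....
  .....
  .F...
  FTF.F

.....
.....
.....
.....
.F...
FTF.F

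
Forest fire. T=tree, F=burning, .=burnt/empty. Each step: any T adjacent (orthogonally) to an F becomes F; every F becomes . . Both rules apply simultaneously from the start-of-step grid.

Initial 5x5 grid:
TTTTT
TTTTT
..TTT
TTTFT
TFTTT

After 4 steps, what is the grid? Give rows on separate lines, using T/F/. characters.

Step 1: 7 trees catch fire, 2 burn out
  TTTTT
  TTTTT
  ..TFT
  TFF.F
  F.FFT
Step 2: 5 trees catch fire, 7 burn out
  TTTTT
  TTTFT
  ..F.F
  F....
  ....F
Step 3: 3 trees catch fire, 5 burn out
  TTTFT
  TTF.F
  .....
  .....
  .....
Step 4: 3 trees catch fire, 3 burn out
  TTF.F
  TF...
  .....
  .....
  .....

TTF.F
TF...
.....
.....
.....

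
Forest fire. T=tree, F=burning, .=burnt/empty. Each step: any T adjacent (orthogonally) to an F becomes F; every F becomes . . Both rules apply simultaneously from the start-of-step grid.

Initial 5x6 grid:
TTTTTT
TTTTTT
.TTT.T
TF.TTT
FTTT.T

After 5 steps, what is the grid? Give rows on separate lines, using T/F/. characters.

Step 1: 3 trees catch fire, 2 burn out
  TTTTTT
  TTTTTT
  .FTT.T
  F..TTT
  .FTT.T
Step 2: 3 trees catch fire, 3 burn out
  TTTTTT
  TFTTTT
  ..FT.T
  ...TTT
  ..FT.T
Step 3: 5 trees catch fire, 3 burn out
  TFTTTT
  F.FTTT
  ...F.T
  ...TTT
  ...F.T
Step 4: 4 trees catch fire, 5 burn out
  F.FTTT
  ...FTT
  .....T
  ...FTT
  .....T
Step 5: 3 trees catch fire, 4 burn out
  ...FTT
  ....FT
  .....T
  ....FT
  .....T

...FTT
....FT
.....T
....FT
.....T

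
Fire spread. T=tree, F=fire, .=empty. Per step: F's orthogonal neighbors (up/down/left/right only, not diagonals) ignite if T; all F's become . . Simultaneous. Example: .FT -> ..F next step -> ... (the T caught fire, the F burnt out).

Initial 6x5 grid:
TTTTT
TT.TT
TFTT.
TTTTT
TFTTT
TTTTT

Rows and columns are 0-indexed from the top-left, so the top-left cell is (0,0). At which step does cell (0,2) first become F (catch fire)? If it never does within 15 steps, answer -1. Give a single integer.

Step 1: cell (0,2)='T' (+7 fires, +2 burnt)
Step 2: cell (0,2)='T' (+8 fires, +7 burnt)
Step 3: cell (0,2)='F' (+6 fires, +8 burnt)
  -> target ignites at step 3
Step 4: cell (0,2)='.' (+4 fires, +6 burnt)
Step 5: cell (0,2)='.' (+1 fires, +4 burnt)
Step 6: cell (0,2)='.' (+0 fires, +1 burnt)
  fire out at step 6

3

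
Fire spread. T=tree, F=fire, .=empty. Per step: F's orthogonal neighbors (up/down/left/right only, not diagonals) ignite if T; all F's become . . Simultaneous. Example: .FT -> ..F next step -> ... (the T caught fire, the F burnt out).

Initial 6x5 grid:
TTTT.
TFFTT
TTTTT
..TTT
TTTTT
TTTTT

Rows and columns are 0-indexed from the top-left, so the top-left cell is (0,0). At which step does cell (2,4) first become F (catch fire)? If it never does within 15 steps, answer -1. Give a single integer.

Step 1: cell (2,4)='T' (+6 fires, +2 burnt)
Step 2: cell (2,4)='T' (+6 fires, +6 burnt)
Step 3: cell (2,4)='F' (+3 fires, +6 burnt)
  -> target ignites at step 3
Step 4: cell (2,4)='.' (+4 fires, +3 burnt)
Step 5: cell (2,4)='.' (+4 fires, +4 burnt)
Step 6: cell (2,4)='.' (+2 fires, +4 burnt)
Step 7: cell (2,4)='.' (+0 fires, +2 burnt)
  fire out at step 7

3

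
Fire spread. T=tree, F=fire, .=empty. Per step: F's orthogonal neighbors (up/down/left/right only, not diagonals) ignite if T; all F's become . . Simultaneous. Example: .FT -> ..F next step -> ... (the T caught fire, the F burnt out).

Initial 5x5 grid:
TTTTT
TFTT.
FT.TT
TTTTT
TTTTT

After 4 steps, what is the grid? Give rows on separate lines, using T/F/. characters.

Step 1: 5 trees catch fire, 2 burn out
  TFTTT
  F.FT.
  .F.TT
  FTTTT
  TTTTT
Step 2: 5 trees catch fire, 5 burn out
  F.FTT
  ...F.
  ...TT
  .FTTT
  FTTTT
Step 3: 4 trees catch fire, 5 burn out
  ...FT
  .....
  ...FT
  ..FTT
  .FTTT
Step 4: 4 trees catch fire, 4 burn out
  ....F
  .....
  ....F
  ...FT
  ..FTT

....F
.....
....F
...FT
..FTT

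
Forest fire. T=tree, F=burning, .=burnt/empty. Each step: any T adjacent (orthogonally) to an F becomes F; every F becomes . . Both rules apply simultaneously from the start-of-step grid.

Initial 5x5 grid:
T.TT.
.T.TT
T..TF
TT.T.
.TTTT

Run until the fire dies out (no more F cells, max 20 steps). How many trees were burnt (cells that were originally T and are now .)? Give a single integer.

Answer: 13

Derivation:
Step 1: +2 fires, +1 burnt (F count now 2)
Step 2: +2 fires, +2 burnt (F count now 2)
Step 3: +2 fires, +2 burnt (F count now 2)
Step 4: +3 fires, +2 burnt (F count now 3)
Step 5: +1 fires, +3 burnt (F count now 1)
Step 6: +1 fires, +1 burnt (F count now 1)
Step 7: +1 fires, +1 burnt (F count now 1)
Step 8: +1 fires, +1 burnt (F count now 1)
Step 9: +0 fires, +1 burnt (F count now 0)
Fire out after step 9
Initially T: 15, now '.': 23
Total burnt (originally-T cells now '.'): 13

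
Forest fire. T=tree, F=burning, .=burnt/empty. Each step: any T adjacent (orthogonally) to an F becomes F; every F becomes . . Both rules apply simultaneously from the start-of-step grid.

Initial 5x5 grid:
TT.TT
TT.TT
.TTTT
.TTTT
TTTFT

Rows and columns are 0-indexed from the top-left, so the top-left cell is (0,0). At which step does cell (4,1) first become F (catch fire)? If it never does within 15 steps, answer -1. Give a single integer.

Step 1: cell (4,1)='T' (+3 fires, +1 burnt)
Step 2: cell (4,1)='F' (+4 fires, +3 burnt)
  -> target ignites at step 2
Step 3: cell (4,1)='.' (+5 fires, +4 burnt)
Step 4: cell (4,1)='.' (+3 fires, +5 burnt)
Step 5: cell (4,1)='.' (+2 fires, +3 burnt)
Step 6: cell (4,1)='.' (+2 fires, +2 burnt)
Step 7: cell (4,1)='.' (+1 fires, +2 burnt)
Step 8: cell (4,1)='.' (+0 fires, +1 burnt)
  fire out at step 8

2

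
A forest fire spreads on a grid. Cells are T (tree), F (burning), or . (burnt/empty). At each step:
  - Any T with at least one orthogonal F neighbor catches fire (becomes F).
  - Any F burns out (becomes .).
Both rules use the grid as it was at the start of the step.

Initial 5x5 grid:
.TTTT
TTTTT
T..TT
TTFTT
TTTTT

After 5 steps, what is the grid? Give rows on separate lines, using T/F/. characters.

Step 1: 3 trees catch fire, 1 burn out
  .TTTT
  TTTTT
  T..TT
  TF.FT
  TTFTT
Step 2: 5 trees catch fire, 3 burn out
  .TTTT
  TTTTT
  T..FT
  F...F
  TF.FT
Step 3: 5 trees catch fire, 5 burn out
  .TTTT
  TTTFT
  F...F
  .....
  F...F
Step 4: 4 trees catch fire, 5 burn out
  .TTFT
  FTF.F
  .....
  .....
  .....
Step 5: 3 trees catch fire, 4 burn out
  .TF.F
  .F...
  .....
  .....
  .....

.TF.F
.F...
.....
.....
.....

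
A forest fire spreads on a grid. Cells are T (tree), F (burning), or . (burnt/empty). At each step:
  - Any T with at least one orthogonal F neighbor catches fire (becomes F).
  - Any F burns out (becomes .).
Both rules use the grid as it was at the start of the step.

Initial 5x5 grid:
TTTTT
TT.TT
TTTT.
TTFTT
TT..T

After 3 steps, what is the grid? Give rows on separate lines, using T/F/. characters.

Step 1: 3 trees catch fire, 1 burn out
  TTTTT
  TT.TT
  TTFT.
  TF.FT
  TT..T
Step 2: 5 trees catch fire, 3 burn out
  TTTTT
  TT.TT
  TF.F.
  F...F
  TF..T
Step 3: 5 trees catch fire, 5 burn out
  TTTTT
  TF.FT
  F....
  .....
  F...F

TTTTT
TF.FT
F....
.....
F...F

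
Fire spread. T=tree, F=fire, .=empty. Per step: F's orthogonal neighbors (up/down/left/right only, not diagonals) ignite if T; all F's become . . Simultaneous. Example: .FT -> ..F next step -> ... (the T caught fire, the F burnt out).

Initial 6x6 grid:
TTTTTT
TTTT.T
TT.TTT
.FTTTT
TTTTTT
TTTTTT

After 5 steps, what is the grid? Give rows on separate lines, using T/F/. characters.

Step 1: 3 trees catch fire, 1 burn out
  TTTTTT
  TTTT.T
  TF.TTT
  ..FTTT
  TFTTTT
  TTTTTT
Step 2: 6 trees catch fire, 3 burn out
  TTTTTT
  TFTT.T
  F..TTT
  ...FTT
  F.FTTT
  TFTTTT
Step 3: 8 trees catch fire, 6 burn out
  TFTTTT
  F.FT.T
  ...FTT
  ....FT
  ...FTT
  F.FTTT
Step 4: 7 trees catch fire, 8 burn out
  F.FTTT
  ...F.T
  ....FT
  .....F
  ....FT
  ...FTT
Step 5: 4 trees catch fire, 7 burn out
  ...FTT
  .....T
  .....F
  ......
  .....F
  ....FT

...FTT
.....T
.....F
......
.....F
....FT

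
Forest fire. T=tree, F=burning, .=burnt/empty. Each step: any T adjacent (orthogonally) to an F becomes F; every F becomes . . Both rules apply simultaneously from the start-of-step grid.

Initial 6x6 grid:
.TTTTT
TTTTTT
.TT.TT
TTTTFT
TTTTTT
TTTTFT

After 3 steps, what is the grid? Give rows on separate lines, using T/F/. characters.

Step 1: 6 trees catch fire, 2 burn out
  .TTTTT
  TTTTTT
  .TT.FT
  TTTF.F
  TTTTFT
  TTTF.F
Step 2: 6 trees catch fire, 6 burn out
  .TTTTT
  TTTTFT
  .TT..F
  TTF...
  TTTF.F
  TTF...
Step 3: 7 trees catch fire, 6 burn out
  .TTTFT
  TTTF.F
  .TF...
  TF....
  TTF...
  TF....

.TTTFT
TTTF.F
.TF...
TF....
TTF...
TF....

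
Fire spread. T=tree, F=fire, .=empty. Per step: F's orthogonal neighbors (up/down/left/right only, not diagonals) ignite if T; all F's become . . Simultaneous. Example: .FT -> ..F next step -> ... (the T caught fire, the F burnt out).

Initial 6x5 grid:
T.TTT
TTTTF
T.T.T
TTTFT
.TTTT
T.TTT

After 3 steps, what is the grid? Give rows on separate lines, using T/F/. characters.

Step 1: 6 trees catch fire, 2 burn out
  T.TTF
  TTTF.
  T.T.F
  TTF.F
  .TTFT
  T.TTT
Step 2: 7 trees catch fire, 6 burn out
  T.TF.
  TTF..
  T.F..
  TF...
  .TF.F
  T.TFT
Step 3: 6 trees catch fire, 7 burn out
  T.F..
  TF...
  T....
  F....
  .F...
  T.F.F

T.F..
TF...
T....
F....
.F...
T.F.F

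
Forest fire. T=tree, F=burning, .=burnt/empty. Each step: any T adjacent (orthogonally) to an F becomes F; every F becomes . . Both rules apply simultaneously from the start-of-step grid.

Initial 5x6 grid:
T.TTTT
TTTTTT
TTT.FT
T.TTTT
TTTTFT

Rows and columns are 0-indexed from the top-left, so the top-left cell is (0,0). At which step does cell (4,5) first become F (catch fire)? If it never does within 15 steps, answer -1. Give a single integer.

Step 1: cell (4,5)='F' (+5 fires, +2 burnt)
  -> target ignites at step 1
Step 2: cell (4,5)='.' (+6 fires, +5 burnt)
Step 3: cell (4,5)='.' (+5 fires, +6 burnt)
Step 4: cell (4,5)='.' (+4 fires, +5 burnt)
Step 5: cell (4,5)='.' (+3 fires, +4 burnt)
Step 6: cell (4,5)='.' (+2 fires, +3 burnt)
Step 7: cell (4,5)='.' (+0 fires, +2 burnt)
  fire out at step 7

1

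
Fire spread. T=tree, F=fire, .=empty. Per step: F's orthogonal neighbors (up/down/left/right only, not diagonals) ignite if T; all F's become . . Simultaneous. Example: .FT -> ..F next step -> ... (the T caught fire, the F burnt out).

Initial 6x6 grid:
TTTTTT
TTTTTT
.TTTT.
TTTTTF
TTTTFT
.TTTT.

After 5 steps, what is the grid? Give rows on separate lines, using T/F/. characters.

Step 1: 4 trees catch fire, 2 burn out
  TTTTTT
  TTTTTT
  .TTTT.
  TTTTF.
  TTTF.F
  .TTTF.
Step 2: 4 trees catch fire, 4 burn out
  TTTTTT
  TTTTTT
  .TTTF.
  TTTF..
  TTF...
  .TTF..
Step 3: 5 trees catch fire, 4 burn out
  TTTTTT
  TTTTFT
  .TTF..
  TTF...
  TF....
  .TF...
Step 4: 7 trees catch fire, 5 burn out
  TTTTFT
  TTTF.F
  .TF...
  TF....
  F.....
  .F....
Step 5: 5 trees catch fire, 7 burn out
  TTTF.F
  TTF...
  .F....
  F.....
  ......
  ......

TTTF.F
TTF...
.F....
F.....
......
......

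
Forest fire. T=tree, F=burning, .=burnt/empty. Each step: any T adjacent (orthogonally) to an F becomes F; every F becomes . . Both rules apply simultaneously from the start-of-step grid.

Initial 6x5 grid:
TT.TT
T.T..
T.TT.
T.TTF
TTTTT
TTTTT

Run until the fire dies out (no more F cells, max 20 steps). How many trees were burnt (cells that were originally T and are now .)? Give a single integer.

Answer: 20

Derivation:
Step 1: +2 fires, +1 burnt (F count now 2)
Step 2: +4 fires, +2 burnt (F count now 4)
Step 3: +3 fires, +4 burnt (F count now 3)
Step 4: +3 fires, +3 burnt (F count now 3)
Step 5: +2 fires, +3 burnt (F count now 2)
Step 6: +2 fires, +2 burnt (F count now 2)
Step 7: +1 fires, +2 burnt (F count now 1)
Step 8: +1 fires, +1 burnt (F count now 1)
Step 9: +1 fires, +1 burnt (F count now 1)
Step 10: +1 fires, +1 burnt (F count now 1)
Step 11: +0 fires, +1 burnt (F count now 0)
Fire out after step 11
Initially T: 22, now '.': 28
Total burnt (originally-T cells now '.'): 20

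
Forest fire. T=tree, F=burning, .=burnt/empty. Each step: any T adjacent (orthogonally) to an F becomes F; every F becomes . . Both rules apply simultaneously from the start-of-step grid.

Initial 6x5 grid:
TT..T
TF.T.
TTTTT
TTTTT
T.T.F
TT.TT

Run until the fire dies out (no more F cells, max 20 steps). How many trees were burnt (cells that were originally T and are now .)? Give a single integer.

Step 1: +5 fires, +2 burnt (F count now 5)
Step 2: +7 fires, +5 burnt (F count now 7)
Step 3: +3 fires, +7 burnt (F count now 3)
Step 4: +3 fires, +3 burnt (F count now 3)
Step 5: +1 fires, +3 burnt (F count now 1)
Step 6: +1 fires, +1 burnt (F count now 1)
Step 7: +0 fires, +1 burnt (F count now 0)
Fire out after step 7
Initially T: 21, now '.': 29
Total burnt (originally-T cells now '.'): 20

Answer: 20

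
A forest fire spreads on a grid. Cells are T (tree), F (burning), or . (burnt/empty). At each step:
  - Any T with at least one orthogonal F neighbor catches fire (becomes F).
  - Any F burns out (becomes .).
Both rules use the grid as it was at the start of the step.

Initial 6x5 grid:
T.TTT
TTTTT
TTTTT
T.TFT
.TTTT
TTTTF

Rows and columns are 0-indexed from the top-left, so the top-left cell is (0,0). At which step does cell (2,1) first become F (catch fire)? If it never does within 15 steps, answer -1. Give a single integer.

Step 1: cell (2,1)='T' (+6 fires, +2 burnt)
Step 2: cell (2,1)='T' (+5 fires, +6 burnt)
Step 3: cell (2,1)='F' (+6 fires, +5 burnt)
  -> target ignites at step 3
Step 4: cell (2,1)='.' (+5 fires, +6 burnt)
Step 5: cell (2,1)='.' (+2 fires, +5 burnt)
Step 6: cell (2,1)='.' (+1 fires, +2 burnt)
Step 7: cell (2,1)='.' (+0 fires, +1 burnt)
  fire out at step 7

3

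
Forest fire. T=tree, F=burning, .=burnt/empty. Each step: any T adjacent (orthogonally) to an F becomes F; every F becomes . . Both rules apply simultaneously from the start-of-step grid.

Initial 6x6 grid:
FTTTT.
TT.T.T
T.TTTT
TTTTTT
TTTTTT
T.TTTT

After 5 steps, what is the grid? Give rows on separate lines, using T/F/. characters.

Step 1: 2 trees catch fire, 1 burn out
  .FTTT.
  FT.T.T
  T.TTTT
  TTTTTT
  TTTTTT
  T.TTTT
Step 2: 3 trees catch fire, 2 burn out
  ..FTT.
  .F.T.T
  F.TTTT
  TTTTTT
  TTTTTT
  T.TTTT
Step 3: 2 trees catch fire, 3 burn out
  ...FT.
  ...T.T
  ..TTTT
  FTTTTT
  TTTTTT
  T.TTTT
Step 4: 4 trees catch fire, 2 burn out
  ....F.
  ...F.T
  ..TTTT
  .FTTTT
  FTTTTT
  T.TTTT
Step 5: 4 trees catch fire, 4 burn out
  ......
  .....T
  ..TFTT
  ..FTTT
  .FTTTT
  F.TTTT

......
.....T
..TFTT
..FTTT
.FTTTT
F.TTTT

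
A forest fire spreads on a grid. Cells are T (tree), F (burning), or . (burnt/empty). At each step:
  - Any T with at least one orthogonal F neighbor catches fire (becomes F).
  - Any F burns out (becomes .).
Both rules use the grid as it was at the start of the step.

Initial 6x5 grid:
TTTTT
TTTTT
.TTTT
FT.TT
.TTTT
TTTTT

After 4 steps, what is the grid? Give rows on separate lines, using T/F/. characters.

Step 1: 1 trees catch fire, 1 burn out
  TTTTT
  TTTTT
  .TTTT
  .F.TT
  .TTTT
  TTTTT
Step 2: 2 trees catch fire, 1 burn out
  TTTTT
  TTTTT
  .FTTT
  ...TT
  .FTTT
  TTTTT
Step 3: 4 trees catch fire, 2 burn out
  TTTTT
  TFTTT
  ..FTT
  ...TT
  ..FTT
  TFTTT
Step 4: 7 trees catch fire, 4 burn out
  TFTTT
  F.FTT
  ...FT
  ...TT
  ...FT
  F.FTT

TFTTT
F.FTT
...FT
...TT
...FT
F.FTT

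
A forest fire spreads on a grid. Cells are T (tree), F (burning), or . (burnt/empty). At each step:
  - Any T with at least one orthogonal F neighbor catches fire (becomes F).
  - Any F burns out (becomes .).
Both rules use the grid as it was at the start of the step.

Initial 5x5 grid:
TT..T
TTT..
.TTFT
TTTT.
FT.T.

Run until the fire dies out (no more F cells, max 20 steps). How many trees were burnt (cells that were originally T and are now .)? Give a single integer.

Answer: 14

Derivation:
Step 1: +5 fires, +2 burnt (F count now 5)
Step 2: +5 fires, +5 burnt (F count now 5)
Step 3: +1 fires, +5 burnt (F count now 1)
Step 4: +2 fires, +1 burnt (F count now 2)
Step 5: +1 fires, +2 burnt (F count now 1)
Step 6: +0 fires, +1 burnt (F count now 0)
Fire out after step 6
Initially T: 15, now '.': 24
Total burnt (originally-T cells now '.'): 14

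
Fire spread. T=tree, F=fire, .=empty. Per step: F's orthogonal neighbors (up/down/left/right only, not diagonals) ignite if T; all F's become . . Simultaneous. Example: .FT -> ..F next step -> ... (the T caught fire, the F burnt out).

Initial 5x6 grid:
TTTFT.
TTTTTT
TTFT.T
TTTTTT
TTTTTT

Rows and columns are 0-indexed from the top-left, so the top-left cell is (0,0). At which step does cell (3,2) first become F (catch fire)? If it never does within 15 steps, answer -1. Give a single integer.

Step 1: cell (3,2)='F' (+7 fires, +2 burnt)
  -> target ignites at step 1
Step 2: cell (3,2)='.' (+7 fires, +7 burnt)
Step 3: cell (3,2)='.' (+7 fires, +7 burnt)
Step 4: cell (3,2)='.' (+4 fires, +7 burnt)
Step 5: cell (3,2)='.' (+1 fires, +4 burnt)
Step 6: cell (3,2)='.' (+0 fires, +1 burnt)
  fire out at step 6

1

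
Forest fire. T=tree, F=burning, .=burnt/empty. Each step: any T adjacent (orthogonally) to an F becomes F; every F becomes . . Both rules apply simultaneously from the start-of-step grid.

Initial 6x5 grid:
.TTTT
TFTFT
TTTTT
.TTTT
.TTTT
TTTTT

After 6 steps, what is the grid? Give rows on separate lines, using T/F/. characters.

Step 1: 7 trees catch fire, 2 burn out
  .FTFT
  F.F.F
  TFTFT
  .TTTT
  .TTTT
  TTTTT
Step 2: 7 trees catch fire, 7 burn out
  ..F.F
  .....
  F.F.F
  .FTFT
  .TTTT
  TTTTT
Step 3: 4 trees catch fire, 7 burn out
  .....
  .....
  .....
  ..F.F
  .FTFT
  TTTTT
Step 4: 4 trees catch fire, 4 burn out
  .....
  .....
  .....
  .....
  ..F.F
  TFTFT
Step 5: 3 trees catch fire, 4 burn out
  .....
  .....
  .....
  .....
  .....
  F.F.F
Step 6: 0 trees catch fire, 3 burn out
  .....
  .....
  .....
  .....
  .....
  .....

.....
.....
.....
.....
.....
.....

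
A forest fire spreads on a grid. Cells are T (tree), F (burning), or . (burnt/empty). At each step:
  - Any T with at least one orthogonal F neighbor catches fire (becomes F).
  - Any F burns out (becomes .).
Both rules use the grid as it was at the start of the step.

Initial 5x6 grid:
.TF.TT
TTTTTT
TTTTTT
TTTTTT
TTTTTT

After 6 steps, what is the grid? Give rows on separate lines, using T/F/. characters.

Step 1: 2 trees catch fire, 1 burn out
  .F..TT
  TTFTTT
  TTTTTT
  TTTTTT
  TTTTTT
Step 2: 3 trees catch fire, 2 burn out
  ....TT
  TF.FTT
  TTFTTT
  TTTTTT
  TTTTTT
Step 3: 5 trees catch fire, 3 burn out
  ....TT
  F...FT
  TF.FTT
  TTFTTT
  TTTTTT
Step 4: 7 trees catch fire, 5 burn out
  ....FT
  .....F
  F...FT
  TF.FTT
  TTFTTT
Step 5: 6 trees catch fire, 7 burn out
  .....F
  ......
  .....F
  F...FT
  TF.FTT
Step 6: 3 trees catch fire, 6 burn out
  ......
  ......
  ......
  .....F
  F...FT

......
......
......
.....F
F...FT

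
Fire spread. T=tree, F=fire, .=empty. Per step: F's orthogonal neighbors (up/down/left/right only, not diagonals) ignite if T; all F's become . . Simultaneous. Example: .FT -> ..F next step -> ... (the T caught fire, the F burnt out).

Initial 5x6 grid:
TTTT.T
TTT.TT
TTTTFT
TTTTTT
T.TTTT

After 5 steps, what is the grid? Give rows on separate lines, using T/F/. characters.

Step 1: 4 trees catch fire, 1 burn out
  TTTT.T
  TTT.FT
  TTTF.F
  TTTTFT
  T.TTTT
Step 2: 5 trees catch fire, 4 burn out
  TTTT.T
  TTT..F
  TTF...
  TTTF.F
  T.TTFT
Step 3: 6 trees catch fire, 5 burn out
  TTTT.F
  TTF...
  TF....
  TTF...
  T.TF.F
Step 4: 5 trees catch fire, 6 burn out
  TTFT..
  TF....
  F.....
  TF....
  T.F...
Step 5: 4 trees catch fire, 5 burn out
  TF.F..
  F.....
  ......
  F.....
  T.....

TF.F..
F.....
......
F.....
T.....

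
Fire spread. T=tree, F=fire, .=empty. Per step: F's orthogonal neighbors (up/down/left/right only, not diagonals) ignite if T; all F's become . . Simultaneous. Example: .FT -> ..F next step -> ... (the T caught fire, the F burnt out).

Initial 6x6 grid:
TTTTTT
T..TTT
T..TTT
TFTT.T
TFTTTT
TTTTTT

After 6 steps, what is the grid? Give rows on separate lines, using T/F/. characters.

Step 1: 5 trees catch fire, 2 burn out
  TTTTTT
  T..TTT
  T..TTT
  F.FT.T
  F.FTTT
  TFTTTT
Step 2: 5 trees catch fire, 5 burn out
  TTTTTT
  T..TTT
  F..TTT
  ...F.T
  ...FTT
  F.FTTT
Step 3: 4 trees catch fire, 5 burn out
  TTTTTT
  F..TTT
  ...FTT
  .....T
  ....FT
  ...FTT
Step 4: 5 trees catch fire, 4 burn out
  FTTTTT
  ...FTT
  ....FT
  .....T
  .....F
  ....FT
Step 5: 6 trees catch fire, 5 burn out
  .FTFTT
  ....FT
  .....F
  .....F
  ......
  .....F
Step 6: 3 trees catch fire, 6 burn out
  ..F.FT
  .....F
  ......
  ......
  ......
  ......

..F.FT
.....F
......
......
......
......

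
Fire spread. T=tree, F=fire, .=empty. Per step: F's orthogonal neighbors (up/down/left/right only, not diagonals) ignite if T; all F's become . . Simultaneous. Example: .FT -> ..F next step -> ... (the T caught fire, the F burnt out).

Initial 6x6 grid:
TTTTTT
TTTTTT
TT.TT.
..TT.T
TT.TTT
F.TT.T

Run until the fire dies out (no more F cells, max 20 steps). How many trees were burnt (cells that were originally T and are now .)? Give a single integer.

Step 1: +1 fires, +1 burnt (F count now 1)
Step 2: +1 fires, +1 burnt (F count now 1)
Step 3: +0 fires, +1 burnt (F count now 0)
Fire out after step 3
Initially T: 27, now '.': 11
Total burnt (originally-T cells now '.'): 2

Answer: 2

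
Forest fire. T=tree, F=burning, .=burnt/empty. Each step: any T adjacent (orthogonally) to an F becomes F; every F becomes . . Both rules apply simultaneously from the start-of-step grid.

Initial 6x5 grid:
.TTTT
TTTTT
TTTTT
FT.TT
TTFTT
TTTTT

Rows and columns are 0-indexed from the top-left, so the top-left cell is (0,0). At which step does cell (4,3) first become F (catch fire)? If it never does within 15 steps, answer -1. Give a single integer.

Step 1: cell (4,3)='F' (+6 fires, +2 burnt)
  -> target ignites at step 1
Step 2: cell (4,3)='.' (+7 fires, +6 burnt)
Step 3: cell (4,3)='.' (+5 fires, +7 burnt)
Step 4: cell (4,3)='.' (+4 fires, +5 burnt)
Step 5: cell (4,3)='.' (+3 fires, +4 burnt)
Step 6: cell (4,3)='.' (+1 fires, +3 burnt)
Step 7: cell (4,3)='.' (+0 fires, +1 burnt)
  fire out at step 7

1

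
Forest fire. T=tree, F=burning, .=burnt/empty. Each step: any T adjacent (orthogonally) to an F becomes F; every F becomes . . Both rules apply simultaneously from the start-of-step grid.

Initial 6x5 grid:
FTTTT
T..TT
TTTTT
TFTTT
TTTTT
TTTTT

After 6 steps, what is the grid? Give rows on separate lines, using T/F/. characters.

Step 1: 6 trees catch fire, 2 burn out
  .FTTT
  F..TT
  TFTTT
  F.FTT
  TFTTT
  TTTTT
Step 2: 7 trees catch fire, 6 burn out
  ..FTT
  ...TT
  F.FTT
  ...FT
  F.FTT
  TFTTT
Step 3: 6 trees catch fire, 7 burn out
  ...FT
  ...TT
  ...FT
  ....F
  ...FT
  F.FTT
Step 4: 5 trees catch fire, 6 burn out
  ....F
  ...FT
  ....F
  .....
  ....F
  ...FT
Step 5: 2 trees catch fire, 5 burn out
  .....
  ....F
  .....
  .....
  .....
  ....F
Step 6: 0 trees catch fire, 2 burn out
  .....
  .....
  .....
  .....
  .....
  .....

.....
.....
.....
.....
.....
.....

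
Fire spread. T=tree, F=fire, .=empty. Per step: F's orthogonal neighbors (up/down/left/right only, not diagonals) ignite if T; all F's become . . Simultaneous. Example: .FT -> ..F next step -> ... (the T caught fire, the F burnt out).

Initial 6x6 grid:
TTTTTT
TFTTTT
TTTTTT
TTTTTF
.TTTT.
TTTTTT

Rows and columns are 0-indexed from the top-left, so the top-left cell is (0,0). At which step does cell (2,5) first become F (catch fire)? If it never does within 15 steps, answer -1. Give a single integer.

Step 1: cell (2,5)='F' (+6 fires, +2 burnt)
  -> target ignites at step 1
Step 2: cell (2,5)='.' (+10 fires, +6 burnt)
Step 3: cell (2,5)='.' (+9 fires, +10 burnt)
Step 4: cell (2,5)='.' (+5 fires, +9 burnt)
Step 5: cell (2,5)='.' (+2 fires, +5 burnt)
Step 6: cell (2,5)='.' (+0 fires, +2 burnt)
  fire out at step 6

1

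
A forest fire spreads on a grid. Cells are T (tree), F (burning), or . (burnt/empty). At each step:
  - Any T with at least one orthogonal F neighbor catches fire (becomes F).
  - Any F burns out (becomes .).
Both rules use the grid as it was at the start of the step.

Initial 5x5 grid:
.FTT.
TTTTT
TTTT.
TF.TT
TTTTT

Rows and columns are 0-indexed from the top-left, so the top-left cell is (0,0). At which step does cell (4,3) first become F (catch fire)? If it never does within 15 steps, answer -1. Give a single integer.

Step 1: cell (4,3)='T' (+5 fires, +2 burnt)
Step 2: cell (4,3)='T' (+7 fires, +5 burnt)
Step 3: cell (4,3)='F' (+3 fires, +7 burnt)
  -> target ignites at step 3
Step 4: cell (4,3)='.' (+3 fires, +3 burnt)
Step 5: cell (4,3)='.' (+1 fires, +3 burnt)
Step 6: cell (4,3)='.' (+0 fires, +1 burnt)
  fire out at step 6

3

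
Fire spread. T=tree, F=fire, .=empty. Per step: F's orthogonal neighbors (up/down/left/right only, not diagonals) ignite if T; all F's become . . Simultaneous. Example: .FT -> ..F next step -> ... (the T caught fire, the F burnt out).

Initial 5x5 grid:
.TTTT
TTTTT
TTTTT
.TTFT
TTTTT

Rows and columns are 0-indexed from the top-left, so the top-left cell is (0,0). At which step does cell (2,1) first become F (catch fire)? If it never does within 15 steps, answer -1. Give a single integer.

Step 1: cell (2,1)='T' (+4 fires, +1 burnt)
Step 2: cell (2,1)='T' (+6 fires, +4 burnt)
Step 3: cell (2,1)='F' (+5 fires, +6 burnt)
  -> target ignites at step 3
Step 4: cell (2,1)='.' (+5 fires, +5 burnt)
Step 5: cell (2,1)='.' (+2 fires, +5 burnt)
Step 6: cell (2,1)='.' (+0 fires, +2 burnt)
  fire out at step 6

3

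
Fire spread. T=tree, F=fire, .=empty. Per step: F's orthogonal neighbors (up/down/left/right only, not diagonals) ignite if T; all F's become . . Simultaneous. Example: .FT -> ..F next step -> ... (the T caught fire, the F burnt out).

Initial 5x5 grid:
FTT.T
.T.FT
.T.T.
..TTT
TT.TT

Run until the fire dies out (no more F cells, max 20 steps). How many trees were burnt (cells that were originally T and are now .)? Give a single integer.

Step 1: +3 fires, +2 burnt (F count now 3)
Step 2: +4 fires, +3 burnt (F count now 4)
Step 3: +4 fires, +4 burnt (F count now 4)
Step 4: +1 fires, +4 burnt (F count now 1)
Step 5: +0 fires, +1 burnt (F count now 0)
Fire out after step 5
Initially T: 14, now '.': 23
Total burnt (originally-T cells now '.'): 12

Answer: 12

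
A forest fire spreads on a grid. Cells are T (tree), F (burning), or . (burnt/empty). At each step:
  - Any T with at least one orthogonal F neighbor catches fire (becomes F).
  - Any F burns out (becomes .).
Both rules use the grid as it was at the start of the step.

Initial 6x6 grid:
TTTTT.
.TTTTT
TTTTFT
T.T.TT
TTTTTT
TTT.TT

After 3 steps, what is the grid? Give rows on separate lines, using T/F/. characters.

Step 1: 4 trees catch fire, 1 burn out
  TTTTT.
  .TTTFT
  TTTF.F
  T.T.FT
  TTTTTT
  TTT.TT
Step 2: 6 trees catch fire, 4 burn out
  TTTTF.
  .TTF.F
  TTF...
  T.T..F
  TTTTFT
  TTT.TT
Step 3: 7 trees catch fire, 6 burn out
  TTTF..
  .TF...
  TF....
  T.F...
  TTTF.F
  TTT.FT

TTTF..
.TF...
TF....
T.F...
TTTF.F
TTT.FT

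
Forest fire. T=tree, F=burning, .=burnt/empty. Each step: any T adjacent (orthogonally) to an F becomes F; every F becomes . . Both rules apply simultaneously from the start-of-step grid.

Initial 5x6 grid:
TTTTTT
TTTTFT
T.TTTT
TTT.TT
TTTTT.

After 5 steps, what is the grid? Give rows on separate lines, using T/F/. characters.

Step 1: 4 trees catch fire, 1 burn out
  TTTTFT
  TTTF.F
  T.TTFT
  TTT.TT
  TTTTT.
Step 2: 6 trees catch fire, 4 burn out
  TTTF.F
  TTF...
  T.TF.F
  TTT.FT
  TTTTT.
Step 3: 5 trees catch fire, 6 burn out
  TTF...
  TF....
  T.F...
  TTT..F
  TTTTF.
Step 4: 4 trees catch fire, 5 burn out
  TF....
  F.....
  T.....
  TTF...
  TTTF..
Step 5: 4 trees catch fire, 4 burn out
  F.....
  ......
  F.....
  TF....
  TTF...

F.....
......
F.....
TF....
TTF...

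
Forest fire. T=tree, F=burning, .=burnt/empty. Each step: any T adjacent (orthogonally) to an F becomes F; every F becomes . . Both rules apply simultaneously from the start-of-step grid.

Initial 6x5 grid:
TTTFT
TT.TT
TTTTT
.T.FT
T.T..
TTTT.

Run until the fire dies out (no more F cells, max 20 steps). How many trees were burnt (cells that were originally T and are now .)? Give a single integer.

Answer: 15

Derivation:
Step 1: +5 fires, +2 burnt (F count now 5)
Step 2: +4 fires, +5 burnt (F count now 4)
Step 3: +3 fires, +4 burnt (F count now 3)
Step 4: +3 fires, +3 burnt (F count now 3)
Step 5: +0 fires, +3 burnt (F count now 0)
Fire out after step 5
Initially T: 21, now '.': 24
Total burnt (originally-T cells now '.'): 15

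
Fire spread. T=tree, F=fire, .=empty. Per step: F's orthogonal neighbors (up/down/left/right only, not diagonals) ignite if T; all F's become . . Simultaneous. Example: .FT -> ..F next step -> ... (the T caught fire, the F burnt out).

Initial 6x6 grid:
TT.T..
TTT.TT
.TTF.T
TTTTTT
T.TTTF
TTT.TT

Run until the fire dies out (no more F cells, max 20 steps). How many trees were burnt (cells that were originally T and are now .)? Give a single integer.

Step 1: +5 fires, +2 burnt (F count now 5)
Step 2: +7 fires, +5 burnt (F count now 7)
Step 3: +4 fires, +7 burnt (F count now 4)
Step 4: +5 fires, +4 burnt (F count now 5)
Step 5: +3 fires, +5 burnt (F count now 3)
Step 6: +1 fires, +3 burnt (F count now 1)
Step 7: +0 fires, +1 burnt (F count now 0)
Fire out after step 7
Initially T: 26, now '.': 35
Total burnt (originally-T cells now '.'): 25

Answer: 25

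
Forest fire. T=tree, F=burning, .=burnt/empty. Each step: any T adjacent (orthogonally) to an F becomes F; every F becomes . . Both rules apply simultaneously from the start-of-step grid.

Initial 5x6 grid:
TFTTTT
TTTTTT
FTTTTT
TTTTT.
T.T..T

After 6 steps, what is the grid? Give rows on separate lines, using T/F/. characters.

Step 1: 6 trees catch fire, 2 burn out
  F.FTTT
  FFTTTT
  .FTTTT
  FTTTT.
  T.T..T
Step 2: 5 trees catch fire, 6 burn out
  ...FTT
  ..FTTT
  ..FTTT
  .FTTT.
  F.T..T
Step 3: 4 trees catch fire, 5 burn out
  ....FT
  ...FTT
  ...FTT
  ..FTT.
  ..T..T
Step 4: 5 trees catch fire, 4 burn out
  .....F
  ....FT
  ....FT
  ...FT.
  ..F..T
Step 5: 3 trees catch fire, 5 burn out
  ......
  .....F
  .....F
  ....F.
  .....T
Step 6: 0 trees catch fire, 3 burn out
  ......
  ......
  ......
  ......
  .....T

......
......
......
......
.....T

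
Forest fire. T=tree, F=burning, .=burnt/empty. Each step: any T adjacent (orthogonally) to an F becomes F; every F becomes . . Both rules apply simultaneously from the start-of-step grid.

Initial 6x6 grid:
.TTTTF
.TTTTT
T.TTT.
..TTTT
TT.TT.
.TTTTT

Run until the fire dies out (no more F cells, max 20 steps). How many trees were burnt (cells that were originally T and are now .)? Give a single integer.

Step 1: +2 fires, +1 burnt (F count now 2)
Step 2: +2 fires, +2 burnt (F count now 2)
Step 3: +3 fires, +2 burnt (F count now 3)
Step 4: +4 fires, +3 burnt (F count now 4)
Step 5: +5 fires, +4 burnt (F count now 5)
Step 6: +3 fires, +5 burnt (F count now 3)
Step 7: +2 fires, +3 burnt (F count now 2)
Step 8: +1 fires, +2 burnt (F count now 1)
Step 9: +1 fires, +1 burnt (F count now 1)
Step 10: +1 fires, +1 burnt (F count now 1)
Step 11: +1 fires, +1 burnt (F count now 1)
Step 12: +0 fires, +1 burnt (F count now 0)
Fire out after step 12
Initially T: 26, now '.': 35
Total burnt (originally-T cells now '.'): 25

Answer: 25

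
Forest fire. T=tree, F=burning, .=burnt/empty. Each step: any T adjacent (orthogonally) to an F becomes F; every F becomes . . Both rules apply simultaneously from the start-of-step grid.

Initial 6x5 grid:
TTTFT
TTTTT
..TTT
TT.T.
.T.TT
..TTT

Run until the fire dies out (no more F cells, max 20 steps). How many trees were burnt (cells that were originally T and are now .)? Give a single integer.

Step 1: +3 fires, +1 burnt (F count now 3)
Step 2: +4 fires, +3 burnt (F count now 4)
Step 3: +5 fires, +4 burnt (F count now 5)
Step 4: +2 fires, +5 burnt (F count now 2)
Step 5: +2 fires, +2 burnt (F count now 2)
Step 6: +2 fires, +2 burnt (F count now 2)
Step 7: +0 fires, +2 burnt (F count now 0)
Fire out after step 7
Initially T: 21, now '.': 27
Total burnt (originally-T cells now '.'): 18

Answer: 18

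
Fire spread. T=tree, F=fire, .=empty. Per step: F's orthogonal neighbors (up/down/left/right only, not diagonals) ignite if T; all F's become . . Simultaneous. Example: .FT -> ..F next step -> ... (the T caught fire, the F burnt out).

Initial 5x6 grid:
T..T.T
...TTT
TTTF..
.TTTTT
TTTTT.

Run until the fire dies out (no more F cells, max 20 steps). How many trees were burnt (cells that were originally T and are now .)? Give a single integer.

Step 1: +3 fires, +1 burnt (F count now 3)
Step 2: +6 fires, +3 burnt (F count now 6)
Step 3: +6 fires, +6 burnt (F count now 6)
Step 4: +2 fires, +6 burnt (F count now 2)
Step 5: +1 fires, +2 burnt (F count now 1)
Step 6: +0 fires, +1 burnt (F count now 0)
Fire out after step 6
Initially T: 19, now '.': 29
Total burnt (originally-T cells now '.'): 18

Answer: 18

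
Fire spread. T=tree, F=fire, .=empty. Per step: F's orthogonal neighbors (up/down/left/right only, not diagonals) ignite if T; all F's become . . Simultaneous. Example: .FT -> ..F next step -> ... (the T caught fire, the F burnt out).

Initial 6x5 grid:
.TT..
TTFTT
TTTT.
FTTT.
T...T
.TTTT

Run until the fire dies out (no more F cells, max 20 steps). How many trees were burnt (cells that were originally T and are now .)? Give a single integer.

Answer: 14

Derivation:
Step 1: +7 fires, +2 burnt (F count now 7)
Step 2: +6 fires, +7 burnt (F count now 6)
Step 3: +1 fires, +6 burnt (F count now 1)
Step 4: +0 fires, +1 burnt (F count now 0)
Fire out after step 4
Initially T: 19, now '.': 25
Total burnt (originally-T cells now '.'): 14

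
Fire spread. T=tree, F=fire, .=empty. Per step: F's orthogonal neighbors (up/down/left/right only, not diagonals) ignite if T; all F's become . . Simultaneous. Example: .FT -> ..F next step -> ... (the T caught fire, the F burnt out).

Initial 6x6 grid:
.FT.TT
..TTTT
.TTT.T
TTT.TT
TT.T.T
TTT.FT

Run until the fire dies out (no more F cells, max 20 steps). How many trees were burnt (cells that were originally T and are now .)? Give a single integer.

Answer: 23

Derivation:
Step 1: +2 fires, +2 burnt (F count now 2)
Step 2: +2 fires, +2 burnt (F count now 2)
Step 3: +3 fires, +2 burnt (F count now 3)
Step 4: +6 fires, +3 burnt (F count now 6)
Step 5: +3 fires, +6 burnt (F count now 3)
Step 6: +3 fires, +3 burnt (F count now 3)
Step 7: +2 fires, +3 burnt (F count now 2)
Step 8: +2 fires, +2 burnt (F count now 2)
Step 9: +0 fires, +2 burnt (F count now 0)
Fire out after step 9
Initially T: 24, now '.': 35
Total burnt (originally-T cells now '.'): 23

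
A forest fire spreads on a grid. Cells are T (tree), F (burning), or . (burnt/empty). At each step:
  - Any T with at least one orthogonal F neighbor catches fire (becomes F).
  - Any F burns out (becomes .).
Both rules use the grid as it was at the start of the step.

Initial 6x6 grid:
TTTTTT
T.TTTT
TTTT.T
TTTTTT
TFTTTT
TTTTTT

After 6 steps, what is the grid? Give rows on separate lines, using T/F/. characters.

Step 1: 4 trees catch fire, 1 burn out
  TTTTTT
  T.TTTT
  TTTT.T
  TFTTTT
  F.FTTT
  TFTTTT
Step 2: 6 trees catch fire, 4 burn out
  TTTTTT
  T.TTTT
  TFTT.T
  F.FTTT
  ...FTT
  F.FTTT
Step 3: 5 trees catch fire, 6 burn out
  TTTTTT
  T.TTTT
  F.FT.T
  ...FTT
  ....FT
  ...FTT
Step 4: 6 trees catch fire, 5 burn out
  TTTTTT
  F.FTTT
  ...F.T
  ....FT
  .....F
  ....FT
Step 5: 5 trees catch fire, 6 burn out
  FTFTTT
  ...FTT
  .....T
  .....F
  ......
  .....F
Step 6: 4 trees catch fire, 5 burn out
  .F.FTT
  ....FT
  .....F
  ......
  ......
  ......

.F.FTT
....FT
.....F
......
......
......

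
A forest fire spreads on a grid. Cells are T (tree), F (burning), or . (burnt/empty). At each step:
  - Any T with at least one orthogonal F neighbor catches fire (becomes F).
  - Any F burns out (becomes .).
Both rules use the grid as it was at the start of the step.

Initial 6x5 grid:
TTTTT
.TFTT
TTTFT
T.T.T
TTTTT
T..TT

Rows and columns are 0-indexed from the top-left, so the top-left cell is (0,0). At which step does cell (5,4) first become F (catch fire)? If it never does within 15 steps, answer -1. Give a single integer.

Step 1: cell (5,4)='T' (+5 fires, +2 burnt)
Step 2: cell (5,4)='T' (+6 fires, +5 burnt)
Step 3: cell (5,4)='T' (+5 fires, +6 burnt)
Step 4: cell (5,4)='F' (+4 fires, +5 burnt)
  -> target ignites at step 4
Step 5: cell (5,4)='.' (+2 fires, +4 burnt)
Step 6: cell (5,4)='.' (+1 fires, +2 burnt)
Step 7: cell (5,4)='.' (+0 fires, +1 burnt)
  fire out at step 7

4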